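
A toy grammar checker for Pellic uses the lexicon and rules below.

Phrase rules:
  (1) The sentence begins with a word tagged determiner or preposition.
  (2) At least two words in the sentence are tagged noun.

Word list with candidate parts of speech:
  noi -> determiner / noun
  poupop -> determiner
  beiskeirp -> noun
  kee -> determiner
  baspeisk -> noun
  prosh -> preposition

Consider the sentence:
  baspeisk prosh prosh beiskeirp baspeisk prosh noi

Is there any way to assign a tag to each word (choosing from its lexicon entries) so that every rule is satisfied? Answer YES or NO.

NO

Candidates per position — 1:baspeisk {noun}; 2:prosh {preposition}; 3:prosh {preposition}; 4:beiskeirp {noun}; 5:baspeisk {noun}; 6:prosh {preposition}; 7:noi {determiner,noun}.
Rule 1 cannot be satisfied by any choice of tags from the lexicon.
So there is no consistent tagging.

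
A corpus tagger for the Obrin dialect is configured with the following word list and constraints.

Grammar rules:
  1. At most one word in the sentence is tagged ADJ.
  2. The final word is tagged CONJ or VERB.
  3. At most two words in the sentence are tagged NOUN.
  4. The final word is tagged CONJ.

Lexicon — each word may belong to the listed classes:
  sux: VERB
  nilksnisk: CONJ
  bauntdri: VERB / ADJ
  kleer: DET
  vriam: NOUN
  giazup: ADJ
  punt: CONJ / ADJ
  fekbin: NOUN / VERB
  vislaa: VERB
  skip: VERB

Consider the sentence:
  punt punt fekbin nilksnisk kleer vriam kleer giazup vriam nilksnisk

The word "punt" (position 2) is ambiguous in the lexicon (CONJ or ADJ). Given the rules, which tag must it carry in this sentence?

CONJ

Candidates per position — 1:punt {CONJ,ADJ}; 2:punt {CONJ,ADJ}; 3:fekbin {NOUN,VERB}; 4:nilksnisk {CONJ}; 5:kleer {DET}; 6:vriam {NOUN}; 7:kleer {DET}; 8:giazup {ADJ}; 9:vriam {NOUN}; 10:nilksnisk {CONJ}.
If word 1 were ADJ, no tagging could satisfy rule 1; so word 1 is CONJ.
If word 2 were ADJ, no tagging could satisfy rule 1; so word 2 is CONJ.
If word 3 were NOUN, no tagging could satisfy rule 3; so word 3 is VERB.
The unique satisfying tagging is: CONJ CONJ VERB CONJ DET NOUN DET ADJ NOUN CONJ.
Check: rule 1 satisfied; rule 2 satisfied; rule 3 satisfied; rule 4 satisfied.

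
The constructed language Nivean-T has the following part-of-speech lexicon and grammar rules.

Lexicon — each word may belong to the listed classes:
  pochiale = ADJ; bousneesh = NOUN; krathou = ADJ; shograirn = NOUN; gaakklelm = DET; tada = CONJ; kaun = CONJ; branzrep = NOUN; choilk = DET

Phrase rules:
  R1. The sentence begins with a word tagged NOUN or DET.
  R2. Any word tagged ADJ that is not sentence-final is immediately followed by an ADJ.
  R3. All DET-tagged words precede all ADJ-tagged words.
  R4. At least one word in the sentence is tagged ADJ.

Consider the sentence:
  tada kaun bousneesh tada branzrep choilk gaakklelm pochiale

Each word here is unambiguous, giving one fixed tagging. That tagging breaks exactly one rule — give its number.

1

Fixed tagging: CONJ CONJ NOUN CONJ NOUN DET DET ADJ.
Checking each rule: R1 fail, R2 pass, R3 pass, R4 pass.
Only rule 1 fails.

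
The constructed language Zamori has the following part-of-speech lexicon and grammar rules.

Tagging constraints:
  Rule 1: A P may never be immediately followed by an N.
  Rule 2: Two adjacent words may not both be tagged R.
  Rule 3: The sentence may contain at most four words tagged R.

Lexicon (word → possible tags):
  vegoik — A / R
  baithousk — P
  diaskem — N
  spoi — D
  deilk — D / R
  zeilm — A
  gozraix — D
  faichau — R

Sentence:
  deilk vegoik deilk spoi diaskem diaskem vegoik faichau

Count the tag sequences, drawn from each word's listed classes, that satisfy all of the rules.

Candidates per position — 1:deilk {D,R}; 2:vegoik {A,R}; 3:deilk {D,R}; 4:spoi {D}; 5:diaskem {N}; 6:diaskem {N}; 7:vegoik {A,R}; 8:faichau {R}.
There are 16 candidate sequences in total.
The sequences that satisfy every rule: D A D D N N A R; D A R D N N A R; D R D D N N A R; R A D D N N A R; R A R D N N A R.
Count = 5.

5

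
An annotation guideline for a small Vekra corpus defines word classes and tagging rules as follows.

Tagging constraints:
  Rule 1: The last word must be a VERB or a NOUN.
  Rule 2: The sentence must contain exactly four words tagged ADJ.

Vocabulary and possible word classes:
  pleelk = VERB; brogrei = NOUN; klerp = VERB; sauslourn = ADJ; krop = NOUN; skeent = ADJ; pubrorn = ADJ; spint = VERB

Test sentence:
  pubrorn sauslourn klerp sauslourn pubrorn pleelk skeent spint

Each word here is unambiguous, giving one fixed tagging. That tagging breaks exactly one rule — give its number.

Fixed tagging: ADJ ADJ VERB ADJ ADJ VERB ADJ VERB.
Rule check: R1 ok, R2 fails.
Only rule 2 fails.

2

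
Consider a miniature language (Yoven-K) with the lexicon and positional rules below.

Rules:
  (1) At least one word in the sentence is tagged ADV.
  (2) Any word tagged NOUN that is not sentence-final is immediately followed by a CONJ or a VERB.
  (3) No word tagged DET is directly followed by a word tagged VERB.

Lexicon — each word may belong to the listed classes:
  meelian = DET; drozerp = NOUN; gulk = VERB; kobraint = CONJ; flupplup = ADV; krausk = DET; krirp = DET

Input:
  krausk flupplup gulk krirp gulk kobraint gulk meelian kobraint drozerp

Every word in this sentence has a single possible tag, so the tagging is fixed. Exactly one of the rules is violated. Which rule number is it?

Fixed tagging: DET ADV VERB DET VERB CONJ VERB DET CONJ NOUN.
Rule check: R1 pass, R2 pass, R3 fail.
Only rule 3 fails.

3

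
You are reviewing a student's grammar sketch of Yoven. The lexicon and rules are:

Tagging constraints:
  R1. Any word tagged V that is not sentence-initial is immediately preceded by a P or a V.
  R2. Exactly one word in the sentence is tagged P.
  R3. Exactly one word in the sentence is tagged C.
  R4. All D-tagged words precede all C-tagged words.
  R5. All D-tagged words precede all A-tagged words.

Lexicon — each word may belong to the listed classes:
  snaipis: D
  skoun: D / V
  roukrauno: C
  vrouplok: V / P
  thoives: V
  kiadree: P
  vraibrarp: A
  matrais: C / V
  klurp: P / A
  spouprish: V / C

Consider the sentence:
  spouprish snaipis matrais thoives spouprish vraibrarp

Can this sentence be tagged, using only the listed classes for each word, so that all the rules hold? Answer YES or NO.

Candidates per position — 1:spouprish {V,C}; 2:snaipis {D}; 3:matrais {C,V}; 4:thoives {V}; 5:spouprish {V,C}; 6:vraibrarp {A}.
Rule 1 cannot be satisfied by any choice of tags from the lexicon.
So there is no consistent tagging.

NO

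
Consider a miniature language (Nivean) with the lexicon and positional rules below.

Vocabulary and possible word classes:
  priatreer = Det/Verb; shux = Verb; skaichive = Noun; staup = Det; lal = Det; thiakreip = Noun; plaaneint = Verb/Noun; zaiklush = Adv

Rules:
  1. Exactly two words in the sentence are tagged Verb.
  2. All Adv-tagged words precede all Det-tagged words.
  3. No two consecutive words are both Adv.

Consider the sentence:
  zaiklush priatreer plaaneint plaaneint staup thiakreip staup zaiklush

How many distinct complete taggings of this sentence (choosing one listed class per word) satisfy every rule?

0

Candidates per position — 1:zaiklush {Adv}; 2:priatreer {Det,Verb}; 3:plaaneint {Verb,Noun}; 4:plaaneint {Verb,Noun}; 5:staup {Det}; 6:thiakreip {Noun}; 7:staup {Det}; 8:zaiklush {Adv}.
There are 8 candidate sequences in total.
Rule 2 cannot be satisfied by any choice of tags from the lexicon.
So there is no consistent tagging.
Count = 0.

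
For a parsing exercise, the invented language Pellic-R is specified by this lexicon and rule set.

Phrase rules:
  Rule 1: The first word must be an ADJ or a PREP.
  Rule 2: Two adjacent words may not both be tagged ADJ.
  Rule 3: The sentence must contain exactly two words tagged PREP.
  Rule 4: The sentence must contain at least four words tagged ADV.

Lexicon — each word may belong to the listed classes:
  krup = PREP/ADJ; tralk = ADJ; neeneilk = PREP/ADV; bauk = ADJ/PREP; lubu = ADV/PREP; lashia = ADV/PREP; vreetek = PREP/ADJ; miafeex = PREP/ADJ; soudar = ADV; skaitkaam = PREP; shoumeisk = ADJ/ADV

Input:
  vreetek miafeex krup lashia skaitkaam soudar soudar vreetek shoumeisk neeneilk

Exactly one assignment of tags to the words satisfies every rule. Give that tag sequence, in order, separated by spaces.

ADJ PREP ADJ ADV PREP ADV ADV ADJ ADV ADV

Candidates per position — 1:vreetek {PREP,ADJ}; 2:miafeex {PREP,ADJ}; 3:krup {PREP,ADJ}; 4:lashia {ADV,PREP}; 5:skaitkaam {PREP}; 6:soudar {ADV}; 7:soudar {ADV}; 8:vreetek {PREP,ADJ}; 9:shoumeisk {ADJ,ADV}; 10:neeneilk {PREP,ADV}.
The remaining ambiguous positions (1, 2, 3, 4, 8, 9, 10) are resolved jointly — only one combination satisfies every rule.
The unique satisfying tagging is: ADJ PREP ADJ ADV PREP ADV ADV ADJ ADV ADV.
Check: rule 1 ✓; rule 2 ✓; rule 3 ✓; rule 4 ✓.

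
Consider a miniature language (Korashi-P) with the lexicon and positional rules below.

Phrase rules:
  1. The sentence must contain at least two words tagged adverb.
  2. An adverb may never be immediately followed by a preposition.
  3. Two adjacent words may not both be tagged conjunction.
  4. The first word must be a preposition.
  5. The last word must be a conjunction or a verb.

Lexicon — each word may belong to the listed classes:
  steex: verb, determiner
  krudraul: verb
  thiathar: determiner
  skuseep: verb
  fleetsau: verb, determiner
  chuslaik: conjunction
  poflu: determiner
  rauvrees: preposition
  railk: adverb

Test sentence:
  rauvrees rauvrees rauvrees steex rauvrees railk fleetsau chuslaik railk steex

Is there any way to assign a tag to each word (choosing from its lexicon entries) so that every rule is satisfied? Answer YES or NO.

Candidates per position — 1:rauvrees {preposition}; 2:rauvrees {preposition}; 3:rauvrees {preposition}; 4:steex {verb,determiner}; 5:rauvrees {preposition}; 6:railk {adverb}; 7:fleetsau {verb,determiner}; 8:chuslaik {conjunction}; 9:railk {adverb}; 10:steex {verb,determiner}.
One satisfying assignment: preposition preposition preposition verb preposition adverb determiner conjunction adverb verb.
Rule-by-rule: rule 1 satisfied; rule 2 satisfied; rule 3 satisfied; rule 4 satisfied; rule 5 satisfied.

YES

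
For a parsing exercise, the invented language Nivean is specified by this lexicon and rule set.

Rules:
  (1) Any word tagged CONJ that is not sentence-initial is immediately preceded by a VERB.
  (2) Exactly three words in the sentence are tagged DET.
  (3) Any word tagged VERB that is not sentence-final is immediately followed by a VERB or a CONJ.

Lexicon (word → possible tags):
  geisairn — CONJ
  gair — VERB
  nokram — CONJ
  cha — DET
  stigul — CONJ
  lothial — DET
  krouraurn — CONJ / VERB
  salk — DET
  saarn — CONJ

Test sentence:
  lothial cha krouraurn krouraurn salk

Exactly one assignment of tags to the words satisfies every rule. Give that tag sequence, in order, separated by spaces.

DET DET VERB CONJ DET

Candidates per position — 1:lothial {DET}; 2:cha {DET}; 3:krouraurn {CONJ,VERB}; 4:krouraurn {CONJ,VERB}; 5:salk {DET}.
Position 3: tagging it CONJ would leave rule 1 unsatisfiable, so it must be VERB.
Position 4: tagging it VERB would leave rule 3 unsatisfiable, so it must be CONJ.
The only consistent sequence is: DET DET VERB CONJ DET.
Checking: rule 1 ✓; rule 2 ✓; rule 3 ✓.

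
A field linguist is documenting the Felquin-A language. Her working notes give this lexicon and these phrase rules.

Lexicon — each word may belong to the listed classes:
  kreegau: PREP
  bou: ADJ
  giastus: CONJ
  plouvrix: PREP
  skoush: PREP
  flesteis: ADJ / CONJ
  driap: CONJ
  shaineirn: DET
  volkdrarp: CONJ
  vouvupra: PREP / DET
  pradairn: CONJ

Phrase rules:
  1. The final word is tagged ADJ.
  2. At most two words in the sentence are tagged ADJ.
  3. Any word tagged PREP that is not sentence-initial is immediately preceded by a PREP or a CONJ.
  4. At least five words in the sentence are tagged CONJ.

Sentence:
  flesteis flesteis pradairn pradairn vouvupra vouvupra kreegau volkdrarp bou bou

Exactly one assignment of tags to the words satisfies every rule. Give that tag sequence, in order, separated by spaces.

CONJ CONJ CONJ CONJ PREP PREP PREP CONJ ADJ ADJ

Candidates per position — 1:flesteis {ADJ,CONJ}; 2:flesteis {ADJ,CONJ}; 3:pradairn {CONJ}; 4:pradairn {CONJ}; 5:vouvupra {PREP,DET}; 6:vouvupra {PREP,DET}; 7:kreegau {PREP}; 8:volkdrarp {CONJ}; 9:bou {ADJ}; 10:bou {ADJ}.
If word 1 were ADJ, no tagging could satisfy rule 2; so word 1 is CONJ.
If word 2 were ADJ, no tagging could satisfy rule 2; so word 2 is CONJ.
If word 5 were DET, no tagging could satisfy rule 3; so word 5 is PREP.
If word 6 were DET, no tagging could satisfy rule 3; so word 6 is PREP.
The unique satisfying tagging is: CONJ CONJ CONJ CONJ PREP PREP PREP CONJ ADJ ADJ.
Checking: rule 1 ✓; rule 2 ✓; rule 3 ✓; rule 4 ✓.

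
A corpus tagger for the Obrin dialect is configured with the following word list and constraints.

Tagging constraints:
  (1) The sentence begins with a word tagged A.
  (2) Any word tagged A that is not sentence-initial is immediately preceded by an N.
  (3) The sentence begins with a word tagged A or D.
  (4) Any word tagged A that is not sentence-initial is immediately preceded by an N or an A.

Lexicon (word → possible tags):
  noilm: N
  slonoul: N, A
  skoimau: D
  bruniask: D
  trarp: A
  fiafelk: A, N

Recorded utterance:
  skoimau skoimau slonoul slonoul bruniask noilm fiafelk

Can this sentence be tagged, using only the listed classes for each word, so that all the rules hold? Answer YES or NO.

NO

Candidates per position — 1:skoimau {D}; 2:skoimau {D}; 3:slonoul {N,A}; 4:slonoul {N,A}; 5:bruniask {D}; 6:noilm {N}; 7:fiafelk {A,N}.
Rule 1 cannot be satisfied by any choice of tags from the lexicon.
So there is no consistent tagging.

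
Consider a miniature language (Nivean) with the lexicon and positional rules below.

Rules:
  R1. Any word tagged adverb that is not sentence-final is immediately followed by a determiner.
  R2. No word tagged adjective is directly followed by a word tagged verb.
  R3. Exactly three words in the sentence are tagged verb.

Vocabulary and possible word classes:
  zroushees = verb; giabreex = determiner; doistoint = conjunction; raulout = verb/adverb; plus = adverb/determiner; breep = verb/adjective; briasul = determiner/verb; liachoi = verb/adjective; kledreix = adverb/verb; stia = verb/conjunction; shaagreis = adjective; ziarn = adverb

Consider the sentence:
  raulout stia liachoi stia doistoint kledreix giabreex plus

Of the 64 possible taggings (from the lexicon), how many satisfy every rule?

8

Candidates per position — 1:raulout {verb,adverb}; 2:stia {verb,conjunction}; 3:liachoi {verb,adjective}; 4:stia {verb,conjunction}; 5:doistoint {conjunction}; 6:kledreix {adverb,verb}; 7:giabreex {determiner}; 8:plus {adverb,determiner}.
There are 64 candidate sequences in total.
Checking each against the rules leaves 8 sequences.
Count = 8.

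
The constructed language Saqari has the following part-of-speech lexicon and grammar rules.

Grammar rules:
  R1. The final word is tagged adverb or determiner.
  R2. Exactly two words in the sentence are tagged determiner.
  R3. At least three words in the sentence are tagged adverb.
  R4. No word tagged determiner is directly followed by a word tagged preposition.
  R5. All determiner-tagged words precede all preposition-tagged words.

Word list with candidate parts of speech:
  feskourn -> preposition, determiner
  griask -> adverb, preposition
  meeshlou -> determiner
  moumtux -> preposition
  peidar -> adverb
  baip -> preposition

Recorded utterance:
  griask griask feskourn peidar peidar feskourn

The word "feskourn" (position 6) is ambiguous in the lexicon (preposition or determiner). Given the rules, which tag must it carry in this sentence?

determiner

Candidates per position — 1:griask {adverb,preposition}; 2:griask {adverb,preposition}; 3:feskourn {preposition,determiner}; 4:peidar {adverb}; 5:peidar {adverb}; 6:feskourn {preposition,determiner}.
Word 3 cannot be preposition — rule 2 would then fail for every completion. It is determiner.
Word 6 cannot be preposition — rule 1 would then fail for every completion. It is determiner.
Word 1 cannot be preposition — rule 5 would then fail for every completion. It is adverb.
Word 2 cannot be preposition — rule 5 would then fail for every completion. It is adverb.
The unique satisfying tagging is: adverb adverb determiner adverb adverb determiner.
Checking: rule 1 ✓; rule 2 ✓; rule 3 ✓; rule 4 ✓; rule 5 ✓.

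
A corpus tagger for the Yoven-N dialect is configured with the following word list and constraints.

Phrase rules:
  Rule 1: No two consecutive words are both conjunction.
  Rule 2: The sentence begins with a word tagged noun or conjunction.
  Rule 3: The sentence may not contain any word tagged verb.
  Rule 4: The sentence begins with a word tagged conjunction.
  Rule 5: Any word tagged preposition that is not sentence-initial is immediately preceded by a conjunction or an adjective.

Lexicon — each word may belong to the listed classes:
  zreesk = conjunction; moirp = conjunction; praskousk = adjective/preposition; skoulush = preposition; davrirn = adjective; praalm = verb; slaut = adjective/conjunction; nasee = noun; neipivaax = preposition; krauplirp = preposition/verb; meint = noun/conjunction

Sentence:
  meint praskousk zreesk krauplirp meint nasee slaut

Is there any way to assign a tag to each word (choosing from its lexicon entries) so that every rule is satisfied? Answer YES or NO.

YES

Candidates per position — 1:meint {noun,conjunction}; 2:praskousk {adjective,preposition}; 3:zreesk {conjunction}; 4:krauplirp {preposition,verb}; 5:meint {noun,conjunction}; 6:nasee {noun}; 7:slaut {adjective,conjunction}.
One satisfying assignment: conjunction preposition conjunction preposition conjunction noun adjective.
Rule-by-rule: rule 1 ✓; rule 2 ✓; rule 3 ✓; rule 4 ✓; rule 5 ✓.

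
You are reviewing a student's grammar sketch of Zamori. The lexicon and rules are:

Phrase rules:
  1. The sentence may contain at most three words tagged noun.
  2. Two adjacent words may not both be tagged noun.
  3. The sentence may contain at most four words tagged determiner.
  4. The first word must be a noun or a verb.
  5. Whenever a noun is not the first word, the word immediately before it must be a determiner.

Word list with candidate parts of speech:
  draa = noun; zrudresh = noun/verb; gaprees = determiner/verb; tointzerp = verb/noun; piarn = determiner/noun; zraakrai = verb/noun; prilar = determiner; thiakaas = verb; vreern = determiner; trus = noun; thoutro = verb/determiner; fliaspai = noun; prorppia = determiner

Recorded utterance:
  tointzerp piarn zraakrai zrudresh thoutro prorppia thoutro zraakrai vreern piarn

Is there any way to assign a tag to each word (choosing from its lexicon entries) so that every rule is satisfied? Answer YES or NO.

YES

Candidates per position — 1:tointzerp {verb,noun}; 2:piarn {determiner,noun}; 3:zraakrai {verb,noun}; 4:zrudresh {noun,verb}; 5:thoutro {verb,determiner}; 6:prorppia {determiner}; 7:thoutro {verb,determiner}; 8:zraakrai {verb,noun}; 9:vreern {determiner}; 10:piarn {determiner,noun}.
One satisfying assignment: verb determiner verb verb determiner determiner verb verb determiner noun.
Rule-by-rule: rule 1 satisfied; rule 2 satisfied; rule 3 satisfied; rule 4 satisfied; rule 5 satisfied.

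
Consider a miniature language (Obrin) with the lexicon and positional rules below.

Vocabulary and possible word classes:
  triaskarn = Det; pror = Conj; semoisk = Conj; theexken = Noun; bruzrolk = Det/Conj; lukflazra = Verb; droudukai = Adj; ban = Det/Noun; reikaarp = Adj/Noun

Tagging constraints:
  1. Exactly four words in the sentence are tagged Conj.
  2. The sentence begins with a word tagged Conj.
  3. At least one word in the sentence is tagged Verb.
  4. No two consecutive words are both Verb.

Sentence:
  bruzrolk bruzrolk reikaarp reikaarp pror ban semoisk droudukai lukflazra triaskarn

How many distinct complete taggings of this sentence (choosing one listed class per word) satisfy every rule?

Candidates per position — 1:bruzrolk {Det,Conj}; 2:bruzrolk {Det,Conj}; 3:reikaarp {Adj,Noun}; 4:reikaarp {Adj,Noun}; 5:pror {Conj}; 6:ban {Det,Noun}; 7:semoisk {Conj}; 8:droudukai {Adj}; 9:lukflazra {Verb}; 10:triaskarn {Det}.
There are 32 candidate sequences in total.
Checking each against the rules leaves 8 sequences.
Count = 8.

8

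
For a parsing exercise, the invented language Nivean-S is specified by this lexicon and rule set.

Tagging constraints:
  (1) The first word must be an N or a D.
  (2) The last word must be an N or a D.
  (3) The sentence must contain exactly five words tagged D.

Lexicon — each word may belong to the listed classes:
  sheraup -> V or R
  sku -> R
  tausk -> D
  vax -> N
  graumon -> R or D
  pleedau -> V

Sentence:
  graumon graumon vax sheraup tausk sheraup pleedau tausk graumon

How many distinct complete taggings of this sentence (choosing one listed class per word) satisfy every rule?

4

Candidates per position — 1:graumon {R,D}; 2:graumon {R,D}; 3:vax {N}; 4:sheraup {V,R}; 5:tausk {D}; 6:sheraup {V,R}; 7:pleedau {V}; 8:tausk {D}; 9:graumon {R,D}.
There are 32 candidate sequences in total.
The sequences that satisfy every rule: D D N V D V V D D; D D N V D R V D D; D D N R D V V D D; D D N R D R V D D.
Count = 4.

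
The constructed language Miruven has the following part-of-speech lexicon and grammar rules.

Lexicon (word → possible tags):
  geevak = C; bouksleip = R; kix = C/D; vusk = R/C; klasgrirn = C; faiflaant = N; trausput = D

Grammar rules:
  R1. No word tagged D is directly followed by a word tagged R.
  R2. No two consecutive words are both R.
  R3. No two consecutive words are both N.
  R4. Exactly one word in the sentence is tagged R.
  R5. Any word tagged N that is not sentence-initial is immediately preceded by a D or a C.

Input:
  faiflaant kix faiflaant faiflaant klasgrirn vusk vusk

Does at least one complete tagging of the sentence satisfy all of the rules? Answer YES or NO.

NO

Candidates per position — 1:faiflaant {N}; 2:kix {C,D}; 3:faiflaant {N}; 4:faiflaant {N}; 5:klasgrirn {C}; 6:vusk {R,C}; 7:vusk {R,C}.
Rule 3 cannot be satisfied by any choice of tags from the lexicon.
So there is no consistent tagging.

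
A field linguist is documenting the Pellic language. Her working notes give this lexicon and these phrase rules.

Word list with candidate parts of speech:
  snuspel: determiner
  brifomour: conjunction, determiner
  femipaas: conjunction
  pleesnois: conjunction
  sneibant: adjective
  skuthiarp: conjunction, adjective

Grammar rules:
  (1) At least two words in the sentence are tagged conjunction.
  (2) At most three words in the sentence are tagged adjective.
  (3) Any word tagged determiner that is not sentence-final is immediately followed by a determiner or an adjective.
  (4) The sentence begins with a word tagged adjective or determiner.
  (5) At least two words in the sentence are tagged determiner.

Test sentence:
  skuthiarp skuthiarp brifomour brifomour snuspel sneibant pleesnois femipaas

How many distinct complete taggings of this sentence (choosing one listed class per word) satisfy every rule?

Candidates per position — 1:skuthiarp {conjunction,adjective}; 2:skuthiarp {conjunction,adjective}; 3:brifomour {conjunction,determiner}; 4:brifomour {conjunction,determiner}; 5:snuspel {determiner}; 6:sneibant {adjective}; 7:pleesnois {conjunction}; 8:femipaas {conjunction}.
There are 16 candidate sequences in total.
The sequences that satisfy every rule: adjective conjunction conjunction determiner determiner adjective conjunction conjunction; adjective conjunction determiner determiner determiner adjective conjunction conjunction; adjective adjective conjunction determiner determiner adjective conjunction conjunction; adjective adjective determiner determiner determiner adjective conjunction conjunction.
Count = 4.

4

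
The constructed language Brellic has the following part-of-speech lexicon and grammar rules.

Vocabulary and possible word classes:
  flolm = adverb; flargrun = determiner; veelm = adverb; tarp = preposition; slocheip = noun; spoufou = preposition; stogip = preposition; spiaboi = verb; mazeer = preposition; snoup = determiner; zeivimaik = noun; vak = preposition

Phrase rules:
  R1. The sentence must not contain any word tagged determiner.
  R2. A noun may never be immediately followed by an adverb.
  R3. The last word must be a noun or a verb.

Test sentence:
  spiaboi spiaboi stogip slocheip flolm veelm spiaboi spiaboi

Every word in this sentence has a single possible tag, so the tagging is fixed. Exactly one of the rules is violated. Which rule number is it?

2

Fixed tagging: verb verb preposition noun adverb adverb verb verb.
Checking each rule: R1 holds, R2 violated, R3 holds.
Only rule 2 fails.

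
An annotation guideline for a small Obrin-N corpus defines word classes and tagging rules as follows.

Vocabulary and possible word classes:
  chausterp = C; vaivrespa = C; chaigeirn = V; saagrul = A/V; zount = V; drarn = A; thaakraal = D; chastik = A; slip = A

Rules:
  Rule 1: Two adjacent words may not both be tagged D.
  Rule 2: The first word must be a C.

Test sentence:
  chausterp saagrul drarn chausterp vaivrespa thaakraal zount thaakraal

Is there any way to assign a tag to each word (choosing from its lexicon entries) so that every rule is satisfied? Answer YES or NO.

YES

Candidates per position — 1:chausterp {C}; 2:saagrul {A,V}; 3:drarn {A}; 4:chausterp {C}; 5:vaivrespa {C}; 6:thaakraal {D}; 7:zount {V}; 8:thaakraal {D}.
One satisfying assignment: C A A C C D V D.
Verifying each rule — rule 1 ✓; rule 2 ✓.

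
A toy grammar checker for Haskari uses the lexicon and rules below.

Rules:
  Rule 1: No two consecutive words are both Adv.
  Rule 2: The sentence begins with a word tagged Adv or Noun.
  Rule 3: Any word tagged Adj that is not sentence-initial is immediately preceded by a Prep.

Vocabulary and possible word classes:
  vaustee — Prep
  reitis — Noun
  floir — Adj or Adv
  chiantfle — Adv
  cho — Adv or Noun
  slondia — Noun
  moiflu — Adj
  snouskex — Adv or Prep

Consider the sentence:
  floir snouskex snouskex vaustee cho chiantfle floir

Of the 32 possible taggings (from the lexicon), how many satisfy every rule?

Candidates per position — 1:floir {Adj,Adv}; 2:snouskex {Adv,Prep}; 3:snouskex {Adv,Prep}; 4:vaustee {Prep}; 5:cho {Adv,Noun}; 6:chiantfle {Adv}; 7:floir {Adj,Adv}.
There are 32 candidate sequences in total.
Every candidate sequence violates at least one rule; no consistent tagging exists.
Count = 0.

0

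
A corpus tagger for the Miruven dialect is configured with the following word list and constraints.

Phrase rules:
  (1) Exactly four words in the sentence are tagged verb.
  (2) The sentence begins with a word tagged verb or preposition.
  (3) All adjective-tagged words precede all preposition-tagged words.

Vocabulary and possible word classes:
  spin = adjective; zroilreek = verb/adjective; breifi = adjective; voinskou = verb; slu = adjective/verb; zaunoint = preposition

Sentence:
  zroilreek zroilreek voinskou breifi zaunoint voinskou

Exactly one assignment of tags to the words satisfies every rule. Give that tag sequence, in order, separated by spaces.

verb verb verb adjective preposition verb

Candidates per position — 1:zroilreek {verb,adjective}; 2:zroilreek {verb,adjective}; 3:voinskou {verb}; 4:breifi {adjective}; 5:zaunoint {preposition}; 6:voinskou {verb}.
Position 1: tagging it adjective would leave rule 1 unsatisfiable, so it must be verb.
Position 2: tagging it adjective would leave rule 1 unsatisfiable, so it must be verb.
So the tagging must be: verb verb verb adjective preposition verb.
Verifying each rule — rule 1 ok; rule 2 ok; rule 3 ok.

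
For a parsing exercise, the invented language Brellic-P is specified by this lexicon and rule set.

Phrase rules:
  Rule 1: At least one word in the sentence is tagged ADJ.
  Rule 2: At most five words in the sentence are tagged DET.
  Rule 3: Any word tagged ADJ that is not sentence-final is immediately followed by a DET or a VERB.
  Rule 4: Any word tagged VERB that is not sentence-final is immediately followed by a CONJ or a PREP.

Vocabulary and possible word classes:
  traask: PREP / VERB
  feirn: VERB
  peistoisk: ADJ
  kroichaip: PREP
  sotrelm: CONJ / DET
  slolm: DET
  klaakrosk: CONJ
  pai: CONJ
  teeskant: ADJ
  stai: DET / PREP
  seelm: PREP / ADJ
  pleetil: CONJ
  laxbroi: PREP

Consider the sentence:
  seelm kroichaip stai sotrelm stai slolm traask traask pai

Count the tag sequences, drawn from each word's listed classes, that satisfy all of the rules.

Candidates per position — 1:seelm {PREP,ADJ}; 2:kroichaip {PREP}; 3:stai {DET,PREP}; 4:sotrelm {CONJ,DET}; 5:stai {DET,PREP}; 6:slolm {DET}; 7:traask {PREP,VERB}; 8:traask {PREP,VERB}; 9:pai {CONJ}.
There are 64 candidate sequences in total.
Every candidate sequence violates at least one rule; no consistent tagging exists.
Count = 0.

0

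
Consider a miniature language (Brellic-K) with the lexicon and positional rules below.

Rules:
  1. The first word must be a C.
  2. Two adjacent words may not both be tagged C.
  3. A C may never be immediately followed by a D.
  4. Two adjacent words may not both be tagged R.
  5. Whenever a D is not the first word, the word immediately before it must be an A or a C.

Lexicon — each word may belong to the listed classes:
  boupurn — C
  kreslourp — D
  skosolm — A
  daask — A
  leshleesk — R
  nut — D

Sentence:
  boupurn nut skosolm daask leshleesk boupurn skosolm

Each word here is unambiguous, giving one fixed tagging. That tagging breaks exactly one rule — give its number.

Fixed tagging: C D A A R C A.
Rule check: R1 holds, R2 holds, R3 violated, R4 holds, R5 holds.
Only rule 3 fails.

3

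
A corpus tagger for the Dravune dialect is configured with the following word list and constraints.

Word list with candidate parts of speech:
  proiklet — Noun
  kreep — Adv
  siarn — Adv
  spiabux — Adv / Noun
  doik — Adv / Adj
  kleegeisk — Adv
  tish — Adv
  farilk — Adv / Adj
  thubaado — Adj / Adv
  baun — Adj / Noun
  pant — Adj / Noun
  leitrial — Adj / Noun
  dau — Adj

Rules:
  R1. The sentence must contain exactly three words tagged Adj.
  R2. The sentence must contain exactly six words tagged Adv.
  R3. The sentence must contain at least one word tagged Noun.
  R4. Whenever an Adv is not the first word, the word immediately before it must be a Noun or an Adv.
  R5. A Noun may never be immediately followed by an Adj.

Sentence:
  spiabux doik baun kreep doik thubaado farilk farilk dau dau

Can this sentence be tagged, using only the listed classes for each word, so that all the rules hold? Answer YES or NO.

YES

Candidates per position — 1:spiabux {Adv,Noun}; 2:doik {Adv,Adj}; 3:baun {Adj,Noun}; 4:kreep {Adv}; 5:doik {Adv,Adj}; 6:thubaado {Adj,Adv}; 7:farilk {Adv,Adj}; 8:farilk {Adv,Adj}; 9:dau {Adj}; 10:dau {Adj}.
One satisfying assignment: Adv Adj Noun Adv Adv Adv Adv Adv Adj Adj.
Verifying each rule — rule 1 holds; rule 2 holds; rule 3 holds; rule 4 holds; rule 5 holds.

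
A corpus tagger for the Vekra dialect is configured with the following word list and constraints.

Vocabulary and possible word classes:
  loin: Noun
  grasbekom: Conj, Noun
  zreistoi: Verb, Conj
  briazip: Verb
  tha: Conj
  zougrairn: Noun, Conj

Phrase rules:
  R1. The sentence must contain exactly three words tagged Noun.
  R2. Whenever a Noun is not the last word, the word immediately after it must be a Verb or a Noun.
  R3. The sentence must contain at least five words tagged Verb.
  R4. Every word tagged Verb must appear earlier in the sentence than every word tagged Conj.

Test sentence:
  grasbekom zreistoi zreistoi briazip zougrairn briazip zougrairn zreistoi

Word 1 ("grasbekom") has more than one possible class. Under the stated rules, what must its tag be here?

Noun

Candidates per position — 1:grasbekom {Conj,Noun}; 2:zreistoi {Verb,Conj}; 3:zreistoi {Verb,Conj}; 4:briazip {Verb}; 5:zougrairn {Noun,Conj}; 6:briazip {Verb}; 7:zougrairn {Noun,Conj}; 8:zreistoi {Verb,Conj}.
If word 1 were Conj, no tagging could satisfy rule 1; so word 1 is Noun.
If word 2 were Conj, no tagging could satisfy rule 2; so word 2 is Verb.
If word 3 were Conj, no tagging could satisfy rule 3; so word 3 is Verb.
If word 5 were Conj, no tagging could satisfy rule 1; so word 5 is Noun.
If word 7 were Conj, no tagging could satisfy rule 1; so word 7 is Noun.
If word 8 were Conj, no tagging could satisfy rule 2; so word 8 is Verb.
The only consistent sequence is: Noun Verb Verb Verb Noun Verb Noun Verb.
Checking: rule 1 ✓; rule 2 ✓; rule 3 ✓; rule 4 ✓.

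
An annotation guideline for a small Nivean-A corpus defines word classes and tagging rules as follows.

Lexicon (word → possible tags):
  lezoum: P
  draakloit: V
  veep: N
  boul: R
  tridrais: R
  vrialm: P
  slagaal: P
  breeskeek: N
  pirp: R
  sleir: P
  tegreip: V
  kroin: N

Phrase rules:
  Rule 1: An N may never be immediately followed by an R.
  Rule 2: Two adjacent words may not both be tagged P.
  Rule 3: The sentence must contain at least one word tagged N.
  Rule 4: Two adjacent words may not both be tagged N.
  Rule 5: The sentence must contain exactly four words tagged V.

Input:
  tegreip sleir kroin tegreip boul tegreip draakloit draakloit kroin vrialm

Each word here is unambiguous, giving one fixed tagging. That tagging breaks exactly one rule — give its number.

5

Fixed tagging: V P N V R V V V N P.
Rule check: R1 ✓, R2 ✓, R3 ✓, R4 ✓, R5 ✗.
Only rule 5 fails.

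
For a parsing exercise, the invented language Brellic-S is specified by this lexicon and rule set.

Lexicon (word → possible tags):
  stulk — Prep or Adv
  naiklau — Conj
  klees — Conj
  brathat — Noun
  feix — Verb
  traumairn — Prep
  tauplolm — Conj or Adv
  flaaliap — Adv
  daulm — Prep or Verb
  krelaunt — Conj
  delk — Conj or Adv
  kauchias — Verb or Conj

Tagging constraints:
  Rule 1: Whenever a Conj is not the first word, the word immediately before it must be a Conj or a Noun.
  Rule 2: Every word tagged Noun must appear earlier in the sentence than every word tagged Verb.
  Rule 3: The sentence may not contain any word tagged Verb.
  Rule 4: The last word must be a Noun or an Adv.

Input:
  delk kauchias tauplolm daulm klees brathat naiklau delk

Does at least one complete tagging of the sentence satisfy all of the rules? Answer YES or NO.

NO

Candidates per position — 1:delk {Conj,Adv}; 2:kauchias {Verb,Conj}; 3:tauplolm {Conj,Adv}; 4:daulm {Prep,Verb}; 5:klees {Conj}; 6:brathat {Noun}; 7:naiklau {Conj}; 8:delk {Conj,Adv}.
Rule 1 cannot be satisfied by any choice of tags from the lexicon.
So there is no consistent tagging.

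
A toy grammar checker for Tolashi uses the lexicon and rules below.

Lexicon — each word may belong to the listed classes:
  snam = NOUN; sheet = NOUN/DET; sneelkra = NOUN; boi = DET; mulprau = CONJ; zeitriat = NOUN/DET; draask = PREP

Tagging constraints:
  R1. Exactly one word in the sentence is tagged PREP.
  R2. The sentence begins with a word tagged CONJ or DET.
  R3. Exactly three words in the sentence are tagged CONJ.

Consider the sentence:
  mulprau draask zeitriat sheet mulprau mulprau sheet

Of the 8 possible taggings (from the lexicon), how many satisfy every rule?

8

Candidates per position — 1:mulprau {CONJ}; 2:draask {PREP}; 3:zeitriat {NOUN,DET}; 4:sheet {NOUN,DET}; 5:mulprau {CONJ}; 6:mulprau {CONJ}; 7:sheet {NOUN,DET}.
There are 8 candidate sequences in total.
Checking each against the rules leaves 8 sequences.
Count = 8.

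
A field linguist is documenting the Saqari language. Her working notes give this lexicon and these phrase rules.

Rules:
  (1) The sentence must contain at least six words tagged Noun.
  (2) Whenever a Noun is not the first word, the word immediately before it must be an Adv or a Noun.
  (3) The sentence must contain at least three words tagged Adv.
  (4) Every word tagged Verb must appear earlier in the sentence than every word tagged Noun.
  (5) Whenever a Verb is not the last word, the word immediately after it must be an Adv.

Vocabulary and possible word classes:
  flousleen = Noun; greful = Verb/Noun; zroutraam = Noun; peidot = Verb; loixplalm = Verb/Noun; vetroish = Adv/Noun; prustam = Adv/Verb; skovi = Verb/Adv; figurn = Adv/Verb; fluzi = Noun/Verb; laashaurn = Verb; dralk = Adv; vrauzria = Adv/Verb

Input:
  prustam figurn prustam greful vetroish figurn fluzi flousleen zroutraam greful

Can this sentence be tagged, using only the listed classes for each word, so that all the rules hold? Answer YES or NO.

Candidates per position — 1:prustam {Adv,Verb}; 2:figurn {Adv,Verb}; 3:prustam {Adv,Verb}; 4:greful {Verb,Noun}; 5:vetroish {Adv,Noun}; 6:figurn {Adv,Verb}; 7:fluzi {Noun,Verb}; 8:flousleen {Noun}; 9:zroutraam {Noun}; 10:greful {Verb,Noun}.
One satisfying assignment: Adv Verb Adv Noun Noun Adv Noun Noun Noun Noun.
Verifying each rule — rule 1 ✓; rule 2 ✓; rule 3 ✓; rule 4 ✓; rule 5 ✓.

YES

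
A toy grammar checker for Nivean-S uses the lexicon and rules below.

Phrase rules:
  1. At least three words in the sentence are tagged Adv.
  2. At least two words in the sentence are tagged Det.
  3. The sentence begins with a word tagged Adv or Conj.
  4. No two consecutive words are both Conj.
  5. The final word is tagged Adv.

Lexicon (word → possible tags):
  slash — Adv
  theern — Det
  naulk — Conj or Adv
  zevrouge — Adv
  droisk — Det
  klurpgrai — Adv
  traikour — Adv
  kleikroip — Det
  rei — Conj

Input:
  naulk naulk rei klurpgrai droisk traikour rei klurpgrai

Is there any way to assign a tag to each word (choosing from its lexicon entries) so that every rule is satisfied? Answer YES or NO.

Candidates per position — 1:naulk {Conj,Adv}; 2:naulk {Conj,Adv}; 3:rei {Conj}; 4:klurpgrai {Adv}; 5:droisk {Det}; 6:traikour {Adv}; 7:rei {Conj}; 8:klurpgrai {Adv}.
Rule 2 cannot be satisfied by any choice of tags from the lexicon.
So there is no consistent tagging.

NO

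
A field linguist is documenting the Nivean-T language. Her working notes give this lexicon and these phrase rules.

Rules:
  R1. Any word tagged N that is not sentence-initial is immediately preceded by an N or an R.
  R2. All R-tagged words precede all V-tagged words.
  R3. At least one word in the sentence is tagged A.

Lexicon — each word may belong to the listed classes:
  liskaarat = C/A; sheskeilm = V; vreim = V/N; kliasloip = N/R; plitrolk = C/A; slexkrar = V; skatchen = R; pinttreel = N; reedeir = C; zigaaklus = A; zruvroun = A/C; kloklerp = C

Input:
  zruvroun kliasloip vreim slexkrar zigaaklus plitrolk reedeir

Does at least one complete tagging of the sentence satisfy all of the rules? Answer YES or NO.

YES

Candidates per position — 1:zruvroun {A,C}; 2:kliasloip {N,R}; 3:vreim {V,N}; 4:slexkrar {V}; 5:zigaaklus {A}; 6:plitrolk {C,A}; 7:reedeir {C}.
One satisfying assignment: A R V V A A C.
Rule-by-rule: rule 1 ✓; rule 2 ✓; rule 3 ✓.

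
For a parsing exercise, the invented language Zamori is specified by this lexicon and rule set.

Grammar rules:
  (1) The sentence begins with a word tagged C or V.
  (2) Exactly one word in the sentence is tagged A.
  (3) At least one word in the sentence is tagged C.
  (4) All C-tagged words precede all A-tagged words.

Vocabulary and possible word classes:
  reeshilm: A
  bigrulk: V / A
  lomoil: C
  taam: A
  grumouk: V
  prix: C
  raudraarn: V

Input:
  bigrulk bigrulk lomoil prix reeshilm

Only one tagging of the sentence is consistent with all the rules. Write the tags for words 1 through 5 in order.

V V C C A

Candidates per position — 1:bigrulk {V,A}; 2:bigrulk {V,A}; 3:lomoil {C}; 4:prix {C}; 5:reeshilm {A}.
Position 1: A is ruled out by rule 1; that leaves V.
Position 2: A is ruled out by rule 2; that leaves V.
That leaves exactly one tagging: V V C C A.
Rule-by-rule: rule 1 ok; rule 2 ok; rule 3 ok; rule 4 ok.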